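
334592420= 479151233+-144558813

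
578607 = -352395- - 931002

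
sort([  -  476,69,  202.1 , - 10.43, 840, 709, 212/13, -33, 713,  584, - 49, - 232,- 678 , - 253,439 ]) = [- 678, - 476,-253, -232 , - 49, - 33, - 10.43,212/13, 69  ,  202.1, 439, 584, 709, 713 , 840]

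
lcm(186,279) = 558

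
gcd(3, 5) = 1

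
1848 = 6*308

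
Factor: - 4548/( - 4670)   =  2^1*3^1*5^(  -  1 )*379^1*467^( - 1)  =  2274/2335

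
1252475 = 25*50099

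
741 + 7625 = 8366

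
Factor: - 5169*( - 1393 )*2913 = 3^2 * 7^1*199^1*971^1 * 1723^1 = 20974814721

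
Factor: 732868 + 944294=2^1 * 3^1*31^1 * 71^1*127^1 = 1677162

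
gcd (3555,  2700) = 45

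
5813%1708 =689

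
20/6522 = 10/3261 = 0.00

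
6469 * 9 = 58221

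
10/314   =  5/157 = 0.03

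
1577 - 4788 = - 3211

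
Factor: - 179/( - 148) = 2^( - 2 )*37^ ( - 1 ) * 179^1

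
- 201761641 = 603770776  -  805532417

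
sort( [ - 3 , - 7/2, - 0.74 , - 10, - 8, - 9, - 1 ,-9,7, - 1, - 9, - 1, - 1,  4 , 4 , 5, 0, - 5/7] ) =[ -10, - 9, - 9, - 9, - 8, - 7/2, - 3, - 1 , - 1, - 1  ,  -  1, - 0.74, - 5/7,0,4,4, 5, 7]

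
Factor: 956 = 2^2 * 239^1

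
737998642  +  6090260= 744088902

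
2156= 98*22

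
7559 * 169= 1277471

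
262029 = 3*87343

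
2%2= 0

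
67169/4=16792 + 1/4 = 16792.25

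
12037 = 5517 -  - 6520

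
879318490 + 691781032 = 1571099522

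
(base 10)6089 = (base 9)8315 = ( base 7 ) 23516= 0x17c9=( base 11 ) 4636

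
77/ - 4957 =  - 77/4957 = - 0.02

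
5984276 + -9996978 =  - 4012702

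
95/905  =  19/181 = 0.10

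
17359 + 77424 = 94783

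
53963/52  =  1037+ 3/4= 1037.75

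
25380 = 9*2820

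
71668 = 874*82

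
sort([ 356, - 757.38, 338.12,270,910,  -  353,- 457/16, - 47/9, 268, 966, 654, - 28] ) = [ - 757.38, - 353, - 457/16, - 28, - 47/9, 268,270,338.12,356, 654 , 910, 966] 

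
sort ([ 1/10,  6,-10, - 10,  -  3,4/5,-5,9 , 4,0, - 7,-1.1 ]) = [ - 10, - 10,-7, - 5, - 3, - 1.1,0,  1/10, 4/5,4,6,9] 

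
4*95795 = 383180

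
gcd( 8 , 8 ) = 8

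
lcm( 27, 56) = 1512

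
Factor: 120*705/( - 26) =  - 42300/13 = - 2^2*3^2 * 5^2*13^( - 1) * 47^1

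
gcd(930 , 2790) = 930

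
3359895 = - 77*( - 43635)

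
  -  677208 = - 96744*7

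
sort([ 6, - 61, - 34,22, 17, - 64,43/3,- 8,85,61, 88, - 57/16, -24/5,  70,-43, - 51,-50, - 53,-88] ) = [  -  88, - 64, - 61, - 53, -51 , - 50, - 43, - 34, - 8, -24/5,-57/16,6, 43/3,17, 22,61,70,85,88]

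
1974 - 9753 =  - 7779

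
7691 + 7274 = 14965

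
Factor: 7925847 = 3^1*2641949^1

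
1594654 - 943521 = 651133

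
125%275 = 125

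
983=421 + 562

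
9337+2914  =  12251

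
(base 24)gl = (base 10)405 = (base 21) J6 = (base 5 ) 3110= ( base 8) 625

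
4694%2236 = 222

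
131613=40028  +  91585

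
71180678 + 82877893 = 154058571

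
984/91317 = 328/30439 = 0.01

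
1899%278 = 231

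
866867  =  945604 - 78737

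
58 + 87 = 145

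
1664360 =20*83218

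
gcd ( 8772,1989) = 51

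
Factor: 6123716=2^2*43^1*35603^1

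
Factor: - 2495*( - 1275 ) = 3^1*5^3 * 17^1 * 499^1 = 3181125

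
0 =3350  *0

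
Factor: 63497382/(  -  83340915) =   -  2^1*5^ ( - 1)*7^( - 2)*13^1*149^ (-1)*761^( - 1 )*814069^1 = - 21165794/27780305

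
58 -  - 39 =97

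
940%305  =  25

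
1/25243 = 1/25243 = 0.00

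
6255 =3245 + 3010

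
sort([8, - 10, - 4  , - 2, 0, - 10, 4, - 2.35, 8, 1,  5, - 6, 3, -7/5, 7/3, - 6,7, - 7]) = [ - 10, - 10, - 7 , - 6, - 6, - 4, - 2.35,-2, - 7/5 , 0,1, 7/3, 3,4, 5,  7,  8, 8] 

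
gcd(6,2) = 2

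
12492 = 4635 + 7857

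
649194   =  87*7462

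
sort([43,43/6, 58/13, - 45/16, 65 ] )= [ - 45/16,58/13, 43/6, 43,65 ] 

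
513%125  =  13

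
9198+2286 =11484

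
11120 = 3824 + 7296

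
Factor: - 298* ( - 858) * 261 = 66733524=2^2*3^3*11^1*13^1 * 29^1 * 149^1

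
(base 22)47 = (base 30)35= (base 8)137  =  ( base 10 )95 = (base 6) 235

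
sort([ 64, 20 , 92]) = [ 20, 64, 92]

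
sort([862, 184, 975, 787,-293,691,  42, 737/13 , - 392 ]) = [ - 392, - 293, 42,737/13,184, 691,787, 862, 975]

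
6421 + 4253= 10674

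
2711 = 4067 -1356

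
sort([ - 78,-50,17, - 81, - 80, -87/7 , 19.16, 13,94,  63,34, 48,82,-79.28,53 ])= [-81, - 80 , - 79.28, - 78, -50, - 87/7, 13,17,19.16,34 , 48,53, 63,82, 94] 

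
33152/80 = 414+2/5= 414.40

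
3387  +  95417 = 98804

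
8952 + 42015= 50967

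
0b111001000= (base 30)f6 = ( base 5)3311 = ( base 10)456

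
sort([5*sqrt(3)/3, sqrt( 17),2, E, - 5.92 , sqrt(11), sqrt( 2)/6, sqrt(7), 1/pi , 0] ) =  [ - 5.92, 0,sqrt(2)/6, 1/pi,2, sqrt(7 ), E, 5*sqrt(3 ) /3,sqrt( 11 ),sqrt( 17)] 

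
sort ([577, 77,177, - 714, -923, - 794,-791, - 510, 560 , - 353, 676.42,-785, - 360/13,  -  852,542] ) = [-923,  -  852, - 794, - 791, - 785, -714, - 510, - 353, - 360/13,77,177,  542,560, 577,676.42] 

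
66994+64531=131525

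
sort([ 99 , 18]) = [ 18,99] 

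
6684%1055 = 354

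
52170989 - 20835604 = 31335385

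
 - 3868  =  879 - 4747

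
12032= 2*6016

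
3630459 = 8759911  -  5129452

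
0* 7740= 0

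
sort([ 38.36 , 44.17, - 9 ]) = [ -9, 38.36,44.17]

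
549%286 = 263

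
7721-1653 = 6068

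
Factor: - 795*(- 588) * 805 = 2^2*3^2*5^2*7^3*23^1* 53^1 = 376305300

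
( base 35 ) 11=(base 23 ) 1d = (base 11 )33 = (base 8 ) 44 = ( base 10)36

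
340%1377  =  340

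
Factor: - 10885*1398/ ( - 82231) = 2^1*3^1*5^1*7^1*233^1*311^1* 82231^ ( - 1 )= 15217230/82231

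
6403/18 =355+ 13/18  =  355.72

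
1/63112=1/63112 = 0.00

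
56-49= 7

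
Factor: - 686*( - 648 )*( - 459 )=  - 2^4*3^7*7^3  *  17^1  =  - 204038352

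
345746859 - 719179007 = -373432148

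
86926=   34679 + 52247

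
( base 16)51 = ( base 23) 3c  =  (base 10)81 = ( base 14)5B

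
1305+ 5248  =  6553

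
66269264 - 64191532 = 2077732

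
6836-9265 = -2429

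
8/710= 4/355=0.01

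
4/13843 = 4/13843=0.00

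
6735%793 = 391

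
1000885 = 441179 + 559706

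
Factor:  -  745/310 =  -2^( - 1)*31^ (-1)*149^1 = - 149/62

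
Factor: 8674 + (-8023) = 3^1 * 7^1 * 31^1= 651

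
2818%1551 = 1267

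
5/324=5/324 = 0.02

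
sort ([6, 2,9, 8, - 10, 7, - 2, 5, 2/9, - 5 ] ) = [ - 10, - 5, - 2,  2/9, 2,5, 6, 7,8,  9 ] 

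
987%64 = 27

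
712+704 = 1416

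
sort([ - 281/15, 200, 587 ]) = [  -  281/15, 200,  587 ]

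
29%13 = 3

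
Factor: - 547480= - 2^3*5^1*13687^1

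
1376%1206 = 170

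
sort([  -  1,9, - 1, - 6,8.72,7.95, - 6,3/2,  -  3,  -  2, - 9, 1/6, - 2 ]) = [ - 9, - 6,  -  6, - 3, - 2,-2, - 1, - 1,1/6,3/2,7.95,8.72, 9 ] 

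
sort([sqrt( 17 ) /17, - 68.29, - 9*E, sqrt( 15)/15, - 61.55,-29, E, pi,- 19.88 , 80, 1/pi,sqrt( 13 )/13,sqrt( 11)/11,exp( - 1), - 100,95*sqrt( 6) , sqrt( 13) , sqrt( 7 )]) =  [ - 100, - 68.29 ,  -  61.55, - 29,  -  9*E, - 19.88, sqrt(17)/17,sqrt(15)/15, sqrt( 13 ) /13,sqrt(11)/11, 1/pi,exp( - 1),sqrt(7 ) , E,pi,sqrt ( 13 ) , 80, 95*sqrt(6 ) ]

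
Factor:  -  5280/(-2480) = 66/31 = 2^1 * 3^1*11^1 * 31^( - 1)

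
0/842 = 0= 0.00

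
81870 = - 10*(  -  8187) 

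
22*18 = 396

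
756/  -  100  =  -189/25 = - 7.56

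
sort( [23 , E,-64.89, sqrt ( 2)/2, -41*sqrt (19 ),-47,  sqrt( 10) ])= [-41*sqrt( 19 ),  -  64.89, - 47,  sqrt(2 ) /2,  E,sqrt(10 ),23]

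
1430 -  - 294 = 1724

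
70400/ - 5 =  - 14080 + 0/1 = - 14080.00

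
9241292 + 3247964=12489256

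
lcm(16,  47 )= 752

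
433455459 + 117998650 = 551454109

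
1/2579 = 1/2579  =  0.00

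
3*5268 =15804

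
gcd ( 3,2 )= 1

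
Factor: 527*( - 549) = -289323 = - 3^2*17^1*31^1 * 61^1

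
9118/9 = 1013 + 1/9 = 1013.11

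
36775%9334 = 8773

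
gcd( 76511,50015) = 1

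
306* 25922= 7932132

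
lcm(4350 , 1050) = 30450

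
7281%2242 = 555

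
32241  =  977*33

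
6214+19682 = 25896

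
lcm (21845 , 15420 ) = 262140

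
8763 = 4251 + 4512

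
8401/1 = 8401 = 8401.00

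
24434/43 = 568+10/43=568.23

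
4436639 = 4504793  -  68154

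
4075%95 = 85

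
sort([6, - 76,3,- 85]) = [ - 85, -76 , 3, 6]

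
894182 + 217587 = 1111769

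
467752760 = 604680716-136927956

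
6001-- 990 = 6991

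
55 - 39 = 16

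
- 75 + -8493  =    -  8568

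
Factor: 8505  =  3^5 * 5^1*  7^1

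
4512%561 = 24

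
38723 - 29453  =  9270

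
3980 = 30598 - 26618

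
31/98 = 31/98 = 0.32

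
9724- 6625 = 3099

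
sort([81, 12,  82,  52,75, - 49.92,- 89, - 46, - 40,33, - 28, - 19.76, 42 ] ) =[ - 89, - 49.92, -46 , - 40, - 28, - 19.76 , 12,  33,42, 52, 75, 81 , 82 ]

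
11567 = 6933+4634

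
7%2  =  1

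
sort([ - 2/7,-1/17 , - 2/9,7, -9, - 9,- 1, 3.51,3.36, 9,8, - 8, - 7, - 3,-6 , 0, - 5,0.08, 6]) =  [ - 9,-9,  -  8, -7,  -  6, - 5, -3, - 1,  -  2/7,- 2/9,-1/17 , 0 , 0.08,3.36,3.51,6,7 , 8,9 ]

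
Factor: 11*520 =2^3*5^1*11^1* 13^1 = 5720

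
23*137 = 3151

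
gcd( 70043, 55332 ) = 1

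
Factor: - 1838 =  - 2^1* 919^1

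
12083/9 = 12083/9 = 1342.56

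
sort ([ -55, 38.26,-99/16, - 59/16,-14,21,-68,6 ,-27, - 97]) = [ - 97, - 68 ,-55, - 27, - 14,-99/16,-59/16, 6, 21, 38.26]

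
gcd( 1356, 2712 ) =1356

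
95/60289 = 95/60289=   0.00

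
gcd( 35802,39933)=1377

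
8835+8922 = 17757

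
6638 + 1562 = 8200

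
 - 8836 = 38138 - 46974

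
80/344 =10/43 = 0.23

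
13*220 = 2860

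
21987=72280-50293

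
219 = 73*3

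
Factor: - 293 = - 293^1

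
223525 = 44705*5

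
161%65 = 31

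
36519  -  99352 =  - 62833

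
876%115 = 71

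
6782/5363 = 1 + 1419/5363 = 1.26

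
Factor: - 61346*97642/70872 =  - 1497486533/17718  =  - 2^( - 1)*3^( - 1)*37^1* 829^1*2953^( - 1)*48821^1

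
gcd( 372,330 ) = 6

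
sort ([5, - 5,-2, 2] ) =[ - 5, - 2,2, 5 ]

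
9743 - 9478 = 265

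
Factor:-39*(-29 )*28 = 31668 = 2^2* 3^1*7^1*13^1*29^1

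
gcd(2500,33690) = 10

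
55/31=1  +  24/31 = 1.77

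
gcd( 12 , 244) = 4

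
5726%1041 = 521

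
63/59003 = 9/8429=0.00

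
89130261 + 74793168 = 163923429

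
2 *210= 420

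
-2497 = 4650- 7147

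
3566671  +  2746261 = 6312932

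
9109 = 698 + 8411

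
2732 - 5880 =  - 3148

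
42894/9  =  4766 = 4766.00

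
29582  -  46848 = - 17266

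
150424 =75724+74700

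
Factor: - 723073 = -13^1 * 55621^1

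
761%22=13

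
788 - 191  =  597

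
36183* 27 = 976941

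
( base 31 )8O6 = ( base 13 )3AC1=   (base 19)1472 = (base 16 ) 20F6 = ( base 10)8438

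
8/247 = 8/247 = 0.03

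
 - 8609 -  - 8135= - 474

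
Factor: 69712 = 2^4 *4357^1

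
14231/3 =4743 + 2/3 = 4743.67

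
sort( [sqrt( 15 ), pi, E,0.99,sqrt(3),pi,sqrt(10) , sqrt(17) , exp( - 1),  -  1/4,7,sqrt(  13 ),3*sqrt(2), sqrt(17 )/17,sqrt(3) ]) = [  -  1/4,sqrt(17 ) /17,exp( - 1 ),  0.99,sqrt( 3 ),sqrt (3 ), E,  pi, pi, sqrt( 10),sqrt(13),sqrt( 15 ), sqrt( 17) , 3 * sqrt( 2),7]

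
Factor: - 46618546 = - 2^1*13^1*277^1*6473^1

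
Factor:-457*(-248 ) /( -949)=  - 113336/949 = - 2^3*13^( - 1 )*31^1 * 73^(-1) * 457^1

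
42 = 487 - 445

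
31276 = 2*15638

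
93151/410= 227+81/410 = 227.20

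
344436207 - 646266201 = - 301829994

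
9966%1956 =186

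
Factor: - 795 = -3^1*5^1*53^1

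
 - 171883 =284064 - 455947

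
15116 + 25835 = 40951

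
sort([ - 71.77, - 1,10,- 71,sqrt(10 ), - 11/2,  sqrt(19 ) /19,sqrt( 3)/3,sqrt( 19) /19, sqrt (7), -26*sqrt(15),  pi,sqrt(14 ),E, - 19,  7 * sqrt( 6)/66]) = [  -  26*sqrt( 15 ), - 71.77,-71 ,  -  19, - 11/2 , -1,sqrt( 19)/19,sqrt(19)/19, 7*sqrt( 6)/66, sqrt(3)/3, sqrt(7),E,pi,sqrt( 10 ),sqrt (14),10 ]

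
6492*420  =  2726640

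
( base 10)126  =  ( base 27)4i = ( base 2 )1111110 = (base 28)4E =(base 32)3u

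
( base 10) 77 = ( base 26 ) 2p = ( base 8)115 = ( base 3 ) 2212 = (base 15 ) 52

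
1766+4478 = 6244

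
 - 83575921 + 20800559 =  - 62775362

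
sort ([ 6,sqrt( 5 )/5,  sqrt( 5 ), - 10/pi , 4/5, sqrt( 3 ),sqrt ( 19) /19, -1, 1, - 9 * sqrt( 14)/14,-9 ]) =[ - 9  , - 10/pi, - 9*sqrt( 14) /14, - 1,sqrt( 19 ) /19,sqrt ( 5 ) /5, 4/5,1, sqrt( 3),sqrt( 5),  6] 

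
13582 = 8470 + 5112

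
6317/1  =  6317 = 6317.00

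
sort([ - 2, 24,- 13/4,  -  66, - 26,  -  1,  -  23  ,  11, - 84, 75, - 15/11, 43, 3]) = [-84,  -  66,- 26,- 23 ,  -  13/4, - 2,  -  15/11,- 1, 3 , 11,24,43, 75 ]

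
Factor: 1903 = 11^1*173^1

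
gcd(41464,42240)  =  8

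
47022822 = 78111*602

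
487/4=121 + 3/4=121.75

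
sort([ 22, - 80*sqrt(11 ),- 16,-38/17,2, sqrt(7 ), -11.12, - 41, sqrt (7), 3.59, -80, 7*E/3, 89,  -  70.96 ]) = [ - 80*sqrt( 11), - 80, - 70.96, - 41,  -  16,-11.12,-38/17, 2, sqrt ( 7), sqrt(7 ), 3.59, 7*E/3,22,89 ]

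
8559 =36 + 8523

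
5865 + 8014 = 13879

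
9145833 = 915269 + 8230564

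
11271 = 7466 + 3805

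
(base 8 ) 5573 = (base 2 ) 101101111011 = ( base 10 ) 2939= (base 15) d0e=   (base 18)915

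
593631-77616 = 516015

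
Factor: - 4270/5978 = - 5^1*7^( - 1 ) = - 5/7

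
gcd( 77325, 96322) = 1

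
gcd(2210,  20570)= 170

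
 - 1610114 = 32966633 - 34576747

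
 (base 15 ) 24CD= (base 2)1111010100011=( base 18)163d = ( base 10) 7843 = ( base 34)6qn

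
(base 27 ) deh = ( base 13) 4655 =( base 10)9872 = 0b10011010010000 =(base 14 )3852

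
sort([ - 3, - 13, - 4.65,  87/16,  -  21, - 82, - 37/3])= [  -  82, - 21, - 13,  -  37/3, - 4.65, - 3,87/16] 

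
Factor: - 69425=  - 5^2*2777^1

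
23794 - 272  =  23522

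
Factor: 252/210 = 2^1*3^1 *5^(  -  1 ) = 6/5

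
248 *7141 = 1770968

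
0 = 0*10075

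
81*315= 25515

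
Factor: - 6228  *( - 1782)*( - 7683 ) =  -  2^3  *3^7 * 11^1*13^1*173^1 * 197^1= -85268208168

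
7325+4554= 11879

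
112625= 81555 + 31070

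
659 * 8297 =5467723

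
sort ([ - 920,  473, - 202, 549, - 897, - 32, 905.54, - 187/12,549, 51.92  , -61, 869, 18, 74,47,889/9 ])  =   [ - 920,-897,-202, - 61, - 32, - 187/12, 18,47 , 51.92,  74, 889/9, 473, 549, 549, 869,905.54]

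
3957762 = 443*8934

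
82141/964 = 85 + 201/964=85.21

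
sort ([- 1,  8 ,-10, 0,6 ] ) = [-10, - 1,0, 6, 8 ]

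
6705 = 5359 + 1346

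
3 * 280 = 840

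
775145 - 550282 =224863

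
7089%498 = 117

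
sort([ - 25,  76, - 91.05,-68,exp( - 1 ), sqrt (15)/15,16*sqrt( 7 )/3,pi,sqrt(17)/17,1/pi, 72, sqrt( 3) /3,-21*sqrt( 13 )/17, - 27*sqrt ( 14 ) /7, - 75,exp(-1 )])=[ - 91.05, - 75, - 68, -25, - 27*sqrt(14) /7,-21*sqrt(13)/17,sqrt( 17) /17,sqrt( 15) /15,1/pi, exp( - 1) , exp( - 1 ),sqrt( 3 )/3, pi,  16*sqrt(7 )/3, 72, 76 ] 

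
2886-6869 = -3983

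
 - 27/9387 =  - 1 + 1040/1043 = -0.00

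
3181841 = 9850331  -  6668490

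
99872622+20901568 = 120774190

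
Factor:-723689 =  - 641^1*1129^1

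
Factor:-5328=-2^4 * 3^2*37^1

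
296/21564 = 74/5391 = 0.01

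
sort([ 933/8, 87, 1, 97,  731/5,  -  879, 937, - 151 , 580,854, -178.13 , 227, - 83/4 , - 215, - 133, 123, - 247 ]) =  [  -  879, - 247, - 215, - 178.13,  -  151, - 133, - 83/4, 1,87,97, 933/8, 123 , 731/5, 227, 580,854, 937 ] 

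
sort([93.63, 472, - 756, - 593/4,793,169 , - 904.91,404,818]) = [ - 904.91,-756, - 593/4, 93.63, 169,404,472, 793,818 ] 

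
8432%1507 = 897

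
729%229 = 42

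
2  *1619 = 3238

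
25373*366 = 9286518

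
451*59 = 26609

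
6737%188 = 157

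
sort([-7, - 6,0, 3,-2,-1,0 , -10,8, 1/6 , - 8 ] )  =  [  -  10, - 8, - 7, - 6 , - 2, - 1,  0 , 0 , 1/6,3,8]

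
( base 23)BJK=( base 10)6276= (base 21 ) e4i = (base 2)1100010000100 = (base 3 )22121110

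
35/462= 5/66 =0.08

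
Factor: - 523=  -  523^1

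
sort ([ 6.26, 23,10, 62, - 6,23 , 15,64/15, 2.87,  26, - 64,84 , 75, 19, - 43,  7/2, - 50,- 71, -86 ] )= [ - 86, - 71, - 64 , - 50,- 43, - 6,2.87,  7/2,  64/15, 6.26,10, 15, 19,23, 23, 26, 62 , 75, 84]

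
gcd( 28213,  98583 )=1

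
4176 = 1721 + 2455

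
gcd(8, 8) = 8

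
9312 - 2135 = 7177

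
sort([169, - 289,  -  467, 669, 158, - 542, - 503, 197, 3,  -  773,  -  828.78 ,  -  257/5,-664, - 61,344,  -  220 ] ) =[-828.78, - 773, - 664, - 542  , - 503, - 467, - 289 , - 220, - 61  , - 257/5,3, 158,169,197, 344, 669] 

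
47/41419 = 47/41419  =  0.00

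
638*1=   638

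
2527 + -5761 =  - 3234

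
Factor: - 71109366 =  - 2^1 * 3^1*1087^1*10903^1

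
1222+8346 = 9568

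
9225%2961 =342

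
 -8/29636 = - 2/7409 =-0.00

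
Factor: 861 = 3^1*7^1*41^1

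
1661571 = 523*3177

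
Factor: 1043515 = 5^1*11^1* 18973^1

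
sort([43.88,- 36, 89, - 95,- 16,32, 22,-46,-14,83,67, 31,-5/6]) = [-95,-46 , - 36 , -16,  -  14 , - 5/6,  22,31,32, 43.88, 67,83 , 89]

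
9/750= 3/250= 0.01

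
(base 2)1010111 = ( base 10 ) 87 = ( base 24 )3f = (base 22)3L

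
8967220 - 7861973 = 1105247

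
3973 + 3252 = 7225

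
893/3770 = 893/3770 = 0.24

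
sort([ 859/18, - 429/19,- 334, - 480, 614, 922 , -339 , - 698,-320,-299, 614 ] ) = [ - 698,-480, - 339,- 334 ,- 320,-299, - 429/19,859/18, 614, 614, 922 ]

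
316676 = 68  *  4657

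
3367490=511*6590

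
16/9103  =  16/9103 = 0.00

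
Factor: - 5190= - 2^1*3^1 * 5^1*173^1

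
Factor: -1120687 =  -1120687^1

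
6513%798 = 129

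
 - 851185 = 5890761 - 6741946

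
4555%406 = 89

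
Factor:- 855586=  - 2^1 * 61^1*7013^1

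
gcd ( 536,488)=8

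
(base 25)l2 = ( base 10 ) 527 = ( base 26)k7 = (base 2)1000001111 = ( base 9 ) 645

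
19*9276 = 176244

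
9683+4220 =13903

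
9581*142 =1360502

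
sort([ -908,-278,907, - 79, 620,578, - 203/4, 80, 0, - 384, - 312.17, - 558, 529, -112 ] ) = [-908,-558,  -  384, - 312.17,-278,- 112, - 79,- 203/4, 0,80  ,  529,578, 620, 907]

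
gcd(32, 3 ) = 1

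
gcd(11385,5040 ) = 45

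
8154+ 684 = 8838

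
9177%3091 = 2995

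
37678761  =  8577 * 4393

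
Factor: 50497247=821^1*61507^1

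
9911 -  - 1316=11227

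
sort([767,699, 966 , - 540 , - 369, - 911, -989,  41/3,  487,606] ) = [ - 989, - 911, - 540, - 369,  41/3,487, 606, 699,767, 966 ]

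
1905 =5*381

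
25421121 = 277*91773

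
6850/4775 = 274/191 =1.43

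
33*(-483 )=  - 15939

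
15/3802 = 15/3802 = 0.00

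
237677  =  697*341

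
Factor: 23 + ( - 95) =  - 72 = - 2^3*3^2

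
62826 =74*849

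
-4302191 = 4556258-8858449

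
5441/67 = 81+ 14/67 = 81.21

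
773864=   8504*91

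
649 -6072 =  - 5423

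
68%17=0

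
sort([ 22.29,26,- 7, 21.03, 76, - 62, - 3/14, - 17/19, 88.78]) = [ - 62, - 7, -17/19, - 3/14, 21.03, 22.29, 26,76,88.78]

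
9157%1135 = 77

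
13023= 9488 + 3535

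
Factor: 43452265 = 5^1*8690453^1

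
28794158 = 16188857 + 12605301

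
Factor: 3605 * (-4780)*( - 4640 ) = 79956016000 = 2^7*5^3*7^1*29^1*103^1*239^1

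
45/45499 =45/45499 = 0.00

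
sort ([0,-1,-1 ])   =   [ - 1,-1, 0 ]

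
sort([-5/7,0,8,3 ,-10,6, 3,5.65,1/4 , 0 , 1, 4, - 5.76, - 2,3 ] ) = [ - 10 , - 5.76,  -  2,-5/7 , 0,  0,1/4, 1,3,3,3,4, 5.65,6,8]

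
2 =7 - 5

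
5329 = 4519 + 810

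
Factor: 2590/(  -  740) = - 2^(-1 )*7^1 = - 7/2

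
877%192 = 109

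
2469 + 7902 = 10371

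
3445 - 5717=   -  2272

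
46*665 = 30590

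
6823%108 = 19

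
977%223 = 85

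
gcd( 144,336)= 48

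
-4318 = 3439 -7757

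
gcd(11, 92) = 1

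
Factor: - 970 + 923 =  - 47 = - 47^1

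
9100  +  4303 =13403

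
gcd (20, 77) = 1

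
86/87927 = 86/87927 = 0.00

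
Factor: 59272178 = 2^1*7^1*197^1*21491^1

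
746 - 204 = 542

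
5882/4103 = 1 + 1779/4103 = 1.43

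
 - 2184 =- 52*42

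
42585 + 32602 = 75187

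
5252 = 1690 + 3562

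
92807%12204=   7379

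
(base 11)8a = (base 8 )142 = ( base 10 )98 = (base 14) 70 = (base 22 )4A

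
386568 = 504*767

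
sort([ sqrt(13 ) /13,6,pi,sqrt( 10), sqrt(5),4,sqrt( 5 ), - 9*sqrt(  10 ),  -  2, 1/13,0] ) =[ - 9*sqrt ( 10), - 2,0, 1/13, sqrt( 13 )/13,sqrt(5 ), sqrt( 5 ), pi , sqrt(10),4, 6]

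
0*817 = 0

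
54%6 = 0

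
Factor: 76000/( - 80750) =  - 16/17 = -  2^4*17^ (-1)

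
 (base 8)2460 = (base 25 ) 233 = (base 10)1328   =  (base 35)12x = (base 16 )530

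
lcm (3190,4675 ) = 271150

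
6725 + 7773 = 14498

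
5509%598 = 127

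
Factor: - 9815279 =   -  9815279^1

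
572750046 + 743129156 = 1315879202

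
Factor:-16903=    - 16903^1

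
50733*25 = 1268325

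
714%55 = 54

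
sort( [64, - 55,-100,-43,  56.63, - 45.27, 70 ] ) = [ - 100, - 55 ,- 45.27,- 43, 56.63,64,70]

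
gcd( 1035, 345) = 345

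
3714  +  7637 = 11351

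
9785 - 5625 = 4160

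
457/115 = 3  +  112/115 = 3.97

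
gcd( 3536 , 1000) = 8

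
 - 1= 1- 2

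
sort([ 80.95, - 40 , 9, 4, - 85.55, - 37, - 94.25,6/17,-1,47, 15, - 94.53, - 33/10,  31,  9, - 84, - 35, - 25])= [ - 94.53, - 94.25, - 85.55, - 84, - 40, - 37 , - 35, - 25, - 33/10, - 1, 6/17 , 4, 9,  9 , 15 , 31,47,80.95] 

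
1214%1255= 1214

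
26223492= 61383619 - 35160127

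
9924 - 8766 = 1158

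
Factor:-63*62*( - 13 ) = 50778 = 2^1*3^2 * 7^1*13^1*31^1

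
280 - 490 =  - 210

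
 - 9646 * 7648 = -73772608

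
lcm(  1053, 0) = 0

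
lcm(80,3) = 240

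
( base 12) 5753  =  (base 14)3779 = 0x25EF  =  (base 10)9711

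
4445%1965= 515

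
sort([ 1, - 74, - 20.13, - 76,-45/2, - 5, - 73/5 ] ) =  [- 76, - 74, - 45/2,-20.13, - 73/5, - 5, 1 ]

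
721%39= 19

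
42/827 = 42/827 = 0.05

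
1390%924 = 466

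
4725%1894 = 937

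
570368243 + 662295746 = 1232663989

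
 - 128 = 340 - 468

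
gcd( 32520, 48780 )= 16260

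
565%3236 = 565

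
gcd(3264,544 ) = 544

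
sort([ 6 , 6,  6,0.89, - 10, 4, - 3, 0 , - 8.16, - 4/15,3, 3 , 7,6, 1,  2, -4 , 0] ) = [ - 10,-8.16, - 4, - 3 , - 4/15,  0, 0,  0.89, 1,  2, 3,3, 4,  6 , 6, 6, 6,7]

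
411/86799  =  137/28933 = 0.00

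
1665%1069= 596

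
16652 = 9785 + 6867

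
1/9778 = 1/9778 = 0.00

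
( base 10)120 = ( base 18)6c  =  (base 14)88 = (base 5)440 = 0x78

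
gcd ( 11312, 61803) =7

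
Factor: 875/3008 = 2^( - 6)*5^3*7^1*47^( - 1)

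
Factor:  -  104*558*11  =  -638352= -2^4*3^2*11^1*13^1 * 31^1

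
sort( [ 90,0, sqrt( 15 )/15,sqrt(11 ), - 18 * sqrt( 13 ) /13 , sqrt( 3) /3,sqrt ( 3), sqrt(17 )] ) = [  -  18 * sqrt(13 ) /13, 0, sqrt( 15 ) /15,sqrt( 3) /3,  sqrt(3),sqrt( 11),sqrt( 17) , 90 ] 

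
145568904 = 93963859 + 51605045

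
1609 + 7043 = 8652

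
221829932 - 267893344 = -46063412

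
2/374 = 1/187 = 0.01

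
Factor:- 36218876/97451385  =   - 2^2*3^(- 1) * 5^( - 1) *83^1 * 127^1 * 859^1*6496759^( - 1)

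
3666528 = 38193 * 96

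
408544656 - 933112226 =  - 524567570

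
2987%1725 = 1262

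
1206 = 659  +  547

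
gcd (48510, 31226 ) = 2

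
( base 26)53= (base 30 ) 4D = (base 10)133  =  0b10000101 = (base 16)85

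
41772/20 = 10443/5= 2088.60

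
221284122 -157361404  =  63922718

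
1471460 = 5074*290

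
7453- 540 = 6913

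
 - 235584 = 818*( - 288 )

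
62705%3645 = 740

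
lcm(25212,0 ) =0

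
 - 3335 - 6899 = -10234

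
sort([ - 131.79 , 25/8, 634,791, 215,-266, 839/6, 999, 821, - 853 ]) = [-853, - 266, - 131.79,25/8, 839/6 , 215,634,791,  821, 999 ]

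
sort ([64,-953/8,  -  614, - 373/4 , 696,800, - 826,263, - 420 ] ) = [ -826, - 614, - 420,-953/8, - 373/4 , 64,263,  696 , 800]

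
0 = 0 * 637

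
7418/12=618  +  1/6 =618.17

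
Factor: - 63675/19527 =  -  75/23 = -3^1*5^2*23^(  -  1)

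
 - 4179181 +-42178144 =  - 46357325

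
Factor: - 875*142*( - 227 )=28204750 =2^1*5^3*7^1 * 71^1 * 227^1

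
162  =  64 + 98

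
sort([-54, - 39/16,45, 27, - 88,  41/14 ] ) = [- 88, - 54, - 39/16, 41/14, 27, 45 ] 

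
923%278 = 89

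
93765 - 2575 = 91190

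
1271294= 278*4573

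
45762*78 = 3569436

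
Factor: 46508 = 2^2*7^1*11^1 *151^1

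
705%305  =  95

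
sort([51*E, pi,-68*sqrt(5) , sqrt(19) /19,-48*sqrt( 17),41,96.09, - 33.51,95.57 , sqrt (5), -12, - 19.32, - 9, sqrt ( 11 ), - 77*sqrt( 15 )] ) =[ - 77*sqrt (15 ) , - 48 *sqrt(17 ), - 68*sqrt( 5), - 33.51, - 19.32,  -  12, - 9,sqrt( 19 )/19,sqrt(5 ),pi,sqrt ( 11),41,95.57 , 96.09,51*E]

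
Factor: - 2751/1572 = - 2^( - 2)*7^1 = - 7/4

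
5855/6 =5855/6  =  975.83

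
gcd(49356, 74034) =24678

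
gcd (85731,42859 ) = 1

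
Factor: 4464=2^4*3^2*31^1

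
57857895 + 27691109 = 85549004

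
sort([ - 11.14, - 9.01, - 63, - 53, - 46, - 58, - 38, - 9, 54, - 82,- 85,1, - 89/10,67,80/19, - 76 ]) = [  -  85, - 82,  -  76,  -  63, - 58, - 53, - 46, - 38, - 11.14,  -  9.01, - 9, - 89/10,1 , 80/19, 54,67]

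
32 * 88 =2816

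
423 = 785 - 362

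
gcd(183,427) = 61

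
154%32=26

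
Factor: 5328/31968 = 2^(-1 )*3^( - 1 ) = 1/6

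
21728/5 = 21728/5 = 4345.60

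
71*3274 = 232454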